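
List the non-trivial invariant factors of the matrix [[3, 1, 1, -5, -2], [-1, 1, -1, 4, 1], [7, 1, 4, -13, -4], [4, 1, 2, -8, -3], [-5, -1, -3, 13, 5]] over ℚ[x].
(x - 1)^2, (x - 1)^3

The Jordan structure of A has elementary divisors (x - 1)^3, (x - 1)^2. Arranging the block sizes at each eigenvalue in decreasing order and taking row products gives the invariant factors.

Invariant factors (smallest first, each dividing the next): (x - 1)^2, (x - 1)^3.

Check: the last factor (x - 1)^3 is the minimal polynomial, and the product (x - 1)^5 is the characteristic polynomial.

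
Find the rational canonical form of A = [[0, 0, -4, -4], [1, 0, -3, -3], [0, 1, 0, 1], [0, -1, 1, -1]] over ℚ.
The invariant factors of A (the non-unit diagonal entries of the Smith normal form of xI - A over ℚ[x]) are (x + 1)(x^3 - x + 4), each dividing the next. The characteristic polynomial is their product, (x + 1)(x^3 - x + 4).

The rational canonical form is the block-diagonal matrix of companion matrices C(f_i):
R = [[0, 0, 0, -4], [1, 0, 0, -3], [0, 1, 0, 1], [0, 0, 1, -1]].

Note the characteristic polynomial does not split into linear factors over ℚ, so A has no Jordan form over ℚ; the rational canonical form exists over any field.

R = [[0, 0, 0, -4], [1, 0, 0, -3], [0, 1, 0, 1], [0, 0, 1, -1]]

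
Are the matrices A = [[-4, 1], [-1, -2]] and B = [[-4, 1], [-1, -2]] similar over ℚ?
Yes.

Two matrices over a field are similar if and only if they have the same invariant factors.

Both A and B have characteristic polynomial (x + 3)^2 and minimal polynomial (x + 3)^2. Computing further, both have invariant factors (x + 3)^2. Hence A and B are similar.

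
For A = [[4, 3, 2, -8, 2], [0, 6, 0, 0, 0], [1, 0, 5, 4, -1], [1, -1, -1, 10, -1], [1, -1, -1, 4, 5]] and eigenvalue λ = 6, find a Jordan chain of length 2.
We seek v_1 ∈ ker((A - 6I)^2) \ ker(A - 6I), then set v_{i+1} = (A - 6I) v_i.

One such chain is v_1 = [[0, 1, 0, 0, -1]]^T, v_2 = [[1, 0, 1, 0, 0]]^T. Check: (A - 6I) v_2 = [[0, 0, 0, 0, 0]]^T = 0.

v_1 = [[0, 1, 0, 0, -1]]^T, v_2 = [[1, 0, 1, 0, 0]]^T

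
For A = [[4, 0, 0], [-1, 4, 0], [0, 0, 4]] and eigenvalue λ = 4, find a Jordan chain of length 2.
v_1 = [[1, 1, -3]]^T, v_2 = [[0, -1, 0]]^T

We seek v_1 ∈ ker((A - 4I)^2) \ ker(A - 4I), then set v_{i+1} = (A - 4I) v_i.

One such chain is v_1 = [[1, 1, -3]]^T, v_2 = [[0, -1, 0]]^T. Check: (A - 4I) v_2 = [[0, 0, 0]]^T = 0.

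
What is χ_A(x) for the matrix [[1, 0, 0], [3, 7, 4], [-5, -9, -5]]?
χ_A(x) = (x - 1)^3

xI - A = [[x - 1, 0, 0], [-3, x - 7, -4], [5, 9, x + 5]].

Expanding det(xI - A) along the first row:
det(xI - A) = + (x - 1)·det([[x - 7, -4], [9, x + 5]]) - (0)·det([[-3, -4], [5, x + 5]]) + (0)·det([[-3, x - 7], [5, 9]]).

Evaluating gives χ_A(x) = x^3 - 3x^2 + 3x - 1 = (x - 1)^3.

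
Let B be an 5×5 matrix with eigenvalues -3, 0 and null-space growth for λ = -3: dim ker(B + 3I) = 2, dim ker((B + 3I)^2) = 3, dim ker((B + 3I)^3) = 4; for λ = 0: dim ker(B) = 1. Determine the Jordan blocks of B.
λ = -3: successive nullity increments [2, 1, 1] count blocks of size ≥ k; block sizes are [3, 1].
λ = 0: successive nullity increments [1] count blocks of size ≥ k; block sizes are [1].

Jordan blocks: (-3, 3), (-3, 1), (0, 1)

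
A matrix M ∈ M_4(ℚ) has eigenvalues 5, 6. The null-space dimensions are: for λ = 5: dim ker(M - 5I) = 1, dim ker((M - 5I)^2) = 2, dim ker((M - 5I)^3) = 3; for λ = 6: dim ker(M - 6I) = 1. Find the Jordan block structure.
Jordan blocks: (5, 3), (6, 1)

λ = 5: successive nullity increments [1, 1, 1] count blocks of size ≥ k; block sizes are [3].
λ = 6: successive nullity increments [1] count blocks of size ≥ k; block sizes are [1].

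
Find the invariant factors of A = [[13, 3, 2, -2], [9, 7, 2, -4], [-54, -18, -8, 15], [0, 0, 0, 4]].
The Jordan structure of A has elementary divisors (x - 4)^2, (x - 4)^2. Arranging the block sizes at each eigenvalue in decreasing order and taking row products gives the invariant factors.

Invariant factors (smallest first, each dividing the next): (x - 4)^2, (x - 4)^2.

Check: the last factor (x - 4)^2 is the minimal polynomial, and the product (x - 4)^4 is the characteristic polynomial.

(x - 4)^2, (x - 4)^2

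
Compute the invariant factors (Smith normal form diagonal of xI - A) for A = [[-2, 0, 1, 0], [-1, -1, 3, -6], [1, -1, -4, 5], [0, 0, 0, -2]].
(x + 2)^3(x + 3)

The Jordan structure of A has elementary divisors (x + 3), (x + 2)^3. Arranging the block sizes at each eigenvalue in decreasing order and taking row products gives the invariant factors.

Invariant factors (smallest first, each dividing the next): (x + 2)^3(x + 3).

Check: the last factor (x + 2)^3(x + 3) is the minimal polynomial, and the product (x + 2)^3(x + 3) is the characteristic polynomial.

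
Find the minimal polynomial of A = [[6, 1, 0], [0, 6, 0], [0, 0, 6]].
The characteristic polynomial factors as (x - 6)^3. The minimal polynomial is ∏(x - λ)^{k_λ} where k_λ is the size of the largest Jordan block at λ.

For λ = 6: rank(A - 6I) = 1, and the largest Jordan block has size 2 (the smallest k with rank((A - 6I)^k) = rank((A - 6I)^(k+1))).

So m_A(x) = (x - 6)^2.

m_A(x) = (x - 6)^2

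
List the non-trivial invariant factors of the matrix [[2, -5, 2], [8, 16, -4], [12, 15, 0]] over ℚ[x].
The Jordan structure of A has elementary divisors (x - 6)^2, (x - 6). Arranging the block sizes at each eigenvalue in decreasing order and taking row products gives the invariant factors.

Invariant factors (smallest first, each dividing the next): x - 6, (x - 6)^2.

Check: the last factor (x - 6)^2 is the minimal polynomial, and the product (x - 6)^3 is the characteristic polynomial.

x - 6, (x - 6)^2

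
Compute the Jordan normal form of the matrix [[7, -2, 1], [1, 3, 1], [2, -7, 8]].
The characteristic polynomial is det(xI - A) = (x - 6)^3, so the eigenvalues are 6 (algebraic multiplicity 3).

For λ = 6: rank(A - 6I) = 2, rank((A - 6I)^2) = 1, rank((A - 6I)^3) = 0. The eigenspace has dimension 3 - 2 = 1, so there is 1 Jordan block; the rank sequence gives block sizes [3].

Assembling the blocks gives the Jordan form J above.

J = [[6, 1, 0], [0, 6, 1], [0, 0, 6]]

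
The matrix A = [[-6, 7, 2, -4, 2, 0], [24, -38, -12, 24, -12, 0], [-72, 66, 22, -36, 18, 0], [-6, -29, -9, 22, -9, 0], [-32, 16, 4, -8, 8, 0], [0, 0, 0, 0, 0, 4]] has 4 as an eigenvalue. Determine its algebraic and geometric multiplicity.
The characteristic polynomial is (x - 4)^4(x + 2)^2, so the factor x - 4 appears with exponent 4: the algebraic multiplicity is 4.

rank(A - 4I) = 3, so the eigenspace has dimension 6 - 3 = 3: the geometric multiplicity is 3.

Since 3 < 4, A is not diagonalizable.

algebraic multiplicity 4, geometric multiplicity 3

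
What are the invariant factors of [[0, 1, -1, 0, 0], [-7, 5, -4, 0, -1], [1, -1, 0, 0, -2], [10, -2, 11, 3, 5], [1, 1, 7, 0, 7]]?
The Jordan structure of A has elementary divisors (x - 3)^3, (x - 3)^2. Arranging the block sizes at each eigenvalue in decreasing order and taking row products gives the invariant factors.

Invariant factors (smallest first, each dividing the next): (x - 3)^2, (x - 3)^3.

Check: the last factor (x - 3)^3 is the minimal polynomial, and the product (x - 3)^5 is the characteristic polynomial.

(x - 3)^2, (x - 3)^3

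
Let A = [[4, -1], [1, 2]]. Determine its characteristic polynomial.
xI - A = [[x - 4, 1], [-1, x - 2]].

Expanding det(xI - A) along the first row:
det(xI - A) = + (x - 4)·det([[x - 2]]) - (1)·det([[-1]]).

Evaluating gives χ_A(x) = x^2 - 6x + 9 = (x - 3)^2.

χ_A(x) = (x - 3)^2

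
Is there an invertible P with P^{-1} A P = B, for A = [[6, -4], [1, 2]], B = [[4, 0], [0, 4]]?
No.

Both have characteristic polynomial (x - 4)^2, but the minimal polynomial of A is (x - 4)^2 while the minimal polynomial of B is x - 4. The minimal polynomial is a similarity invariant, so A and B are not similar.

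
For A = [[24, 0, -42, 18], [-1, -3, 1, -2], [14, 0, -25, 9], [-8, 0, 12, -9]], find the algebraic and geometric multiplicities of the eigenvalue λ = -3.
The characteristic polynomial is (x + 3)^3(x + 4), so the factor x + 3 appears with exponent 3: the algebraic multiplicity is 3.

rank(A + 3I) = 3, so the eigenspace has dimension 4 - 3 = 1: the geometric multiplicity is 1.

Since 1 < 3, A is not diagonalizable.

algebraic multiplicity 3, geometric multiplicity 1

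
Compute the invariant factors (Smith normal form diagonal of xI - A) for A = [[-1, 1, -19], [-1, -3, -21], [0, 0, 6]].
The Jordan structure of A has elementary divisors (x + 2)^2, (x - 6). Arranging the block sizes at each eigenvalue in decreasing order and taking row products gives the invariant factors.

Invariant factors (smallest first, each dividing the next): (x - 6)(x + 2)^2.

Check: the last factor (x - 6)(x + 2)^2 is the minimal polynomial, and the product (x - 6)(x + 2)^2 is the characteristic polynomial.

(x - 6)(x + 2)^2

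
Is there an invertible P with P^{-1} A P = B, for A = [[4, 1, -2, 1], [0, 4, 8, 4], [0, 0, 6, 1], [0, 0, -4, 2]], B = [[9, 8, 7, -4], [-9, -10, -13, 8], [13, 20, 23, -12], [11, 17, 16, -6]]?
Two matrices over a field are similar if and only if they have the same invariant factors.

Both A and B have characteristic polynomial (x - 4)^4 and minimal polynomial (x - 4)^2. Computing further, both have invariant factors (x - 4)^2, (x - 4)^2. Hence A and B are similar.

Yes.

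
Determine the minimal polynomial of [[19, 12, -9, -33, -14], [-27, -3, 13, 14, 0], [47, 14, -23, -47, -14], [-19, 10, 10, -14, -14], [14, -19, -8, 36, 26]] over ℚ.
m_A(x) = (x - 5)^2(x + 1)(x + 2)^2

The characteristic polynomial factors as (x - 5)^2(x + 1)(x + 2)^2. The minimal polynomial is ∏(x - λ)^{k_λ} where k_λ is the size of the largest Jordan block at λ.

For λ = -2: rank(A + 2I) = 4, and the largest Jordan block has size 2 (the smallest k with rank((A + 2I)^k) = rank((A + 2I)^(k+1))).
For λ = -1: rank(A + I) = 4, and the largest Jordan block has size 1 (the smallest k with rank((A + I)^k) = rank((A + I)^(k+1))).
For λ = 5: rank(A - 5I) = 4, and the largest Jordan block has size 2 (the smallest k with rank((A - 5I)^k) = rank((A - 5I)^(k+1))).

So m_A(x) = (x - 5)^2(x + 1)(x + 2)^2.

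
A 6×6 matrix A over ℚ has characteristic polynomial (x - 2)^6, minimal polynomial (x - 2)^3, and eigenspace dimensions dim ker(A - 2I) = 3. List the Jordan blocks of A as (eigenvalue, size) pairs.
λ = 2: algebraic multiplicity 6 (exponent in χ_A), largest block size 3 (exponent in m_A), 3 blocks (geometric multiplicity). These force block sizes [3, 2, 1].

Jordan blocks: (2, 3), (2, 2), (2, 1)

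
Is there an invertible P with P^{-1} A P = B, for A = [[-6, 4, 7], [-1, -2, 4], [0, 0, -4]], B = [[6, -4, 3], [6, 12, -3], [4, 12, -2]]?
trace(A) = -12 but trace(B) = 16. The trace is a similarity invariant, so A and B are not similar.

No.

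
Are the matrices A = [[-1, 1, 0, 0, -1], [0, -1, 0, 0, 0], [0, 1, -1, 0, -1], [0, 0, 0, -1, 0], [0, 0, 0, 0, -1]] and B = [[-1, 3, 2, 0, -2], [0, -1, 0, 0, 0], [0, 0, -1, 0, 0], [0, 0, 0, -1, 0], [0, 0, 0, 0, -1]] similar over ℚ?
Yes.

Two matrices over a field are similar if and only if they have the same invariant factors.

Both A and B have characteristic polynomial (x + 1)^5 and minimal polynomial (x + 1)^2. Computing further, both have invariant factors x + 1, x + 1, x + 1, (x + 1)^2. Hence A and B are similar.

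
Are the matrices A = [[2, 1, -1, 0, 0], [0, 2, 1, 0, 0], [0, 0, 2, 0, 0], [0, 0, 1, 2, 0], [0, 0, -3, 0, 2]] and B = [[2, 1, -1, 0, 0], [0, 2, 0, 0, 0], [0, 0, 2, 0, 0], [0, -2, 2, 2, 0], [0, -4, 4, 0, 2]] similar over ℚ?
Both have characteristic polynomial (x - 2)^5, but the minimal polynomial of A is (x - 2)^3 while the minimal polynomial of B is (x - 2)^2. The minimal polynomial is a similarity invariant, so A and B are not similar.

No.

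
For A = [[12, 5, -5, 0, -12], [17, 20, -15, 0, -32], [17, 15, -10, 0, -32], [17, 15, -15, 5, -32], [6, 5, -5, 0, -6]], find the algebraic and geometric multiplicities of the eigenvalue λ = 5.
The characteristic polynomial is x(x - 6)(x - 5)^3, so the factor x - 5 appears with exponent 3: the algebraic multiplicity is 3.

rank(A - 5I) = 2, so the eigenspace has dimension 5 - 2 = 3: the geometric multiplicity is 3.

algebraic multiplicity 3, geometric multiplicity 3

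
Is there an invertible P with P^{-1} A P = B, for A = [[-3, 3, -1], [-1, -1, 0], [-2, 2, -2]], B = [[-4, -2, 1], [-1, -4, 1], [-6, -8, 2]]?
Yes.

Two matrices over a field are similar if and only if they have the same invariant factors.

Both A and B have characteristic polynomial (x + 2)^3 and minimal polynomial (x + 2)^3. Computing further, both have invariant factors (x + 2)^3. Hence A and B are similar.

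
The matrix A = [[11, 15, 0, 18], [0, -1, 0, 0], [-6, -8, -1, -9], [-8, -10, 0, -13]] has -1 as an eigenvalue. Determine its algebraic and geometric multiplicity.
algebraic multiplicity 4, geometric multiplicity 2

The characteristic polynomial is (x + 1)^4, so the factor x + 1 appears with exponent 4: the algebraic multiplicity is 4.

rank(A + I) = 2, so the eigenspace has dimension 4 - 2 = 2: the geometric multiplicity is 2.

Since 2 < 4, A is not diagonalizable.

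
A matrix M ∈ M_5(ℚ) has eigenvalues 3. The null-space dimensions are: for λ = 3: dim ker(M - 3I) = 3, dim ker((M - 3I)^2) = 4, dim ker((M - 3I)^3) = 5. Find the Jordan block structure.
λ = 3: successive nullity increments [3, 1, 1] count blocks of size ≥ k; block sizes are [3, 1, 1].

Jordan blocks: (3, 3), (3, 1), (3, 1)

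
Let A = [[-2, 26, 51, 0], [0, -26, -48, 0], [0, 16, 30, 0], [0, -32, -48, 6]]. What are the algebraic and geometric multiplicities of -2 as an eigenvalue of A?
algebraic multiplicity 2, geometric multiplicity 1

The characteristic polynomial is (x - 6)^2(x + 2)^2, so the factor x + 2 appears with exponent 2: the algebraic multiplicity is 2.

rank(A + 2I) = 3, so the eigenspace has dimension 4 - 3 = 1: the geometric multiplicity is 1.

Since 1 < 2, A is not diagonalizable.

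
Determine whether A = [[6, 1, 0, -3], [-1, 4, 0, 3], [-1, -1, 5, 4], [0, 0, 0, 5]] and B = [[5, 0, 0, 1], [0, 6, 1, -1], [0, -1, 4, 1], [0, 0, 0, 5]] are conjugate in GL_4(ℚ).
Yes.

Two matrices over a field are similar if and only if they have the same invariant factors.

Both A and B have characteristic polynomial (x - 5)^4 and minimal polynomial (x - 5)^2. Computing further, both have invariant factors (x - 5)^2, (x - 5)^2. Hence A and B are similar.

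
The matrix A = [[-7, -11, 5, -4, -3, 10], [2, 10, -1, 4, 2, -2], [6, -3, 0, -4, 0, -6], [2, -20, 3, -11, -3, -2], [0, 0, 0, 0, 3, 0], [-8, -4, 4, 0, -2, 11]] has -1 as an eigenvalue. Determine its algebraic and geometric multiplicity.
algebraic multiplicity 3, geometric multiplicity 1

The characteristic polynomial is (x - 3)^3(x + 1)^3, so the factor x + 1 appears with exponent 3: the algebraic multiplicity is 3.

rank(A + I) = 5, so the eigenspace has dimension 6 - 5 = 1: the geometric multiplicity is 1.

Since 1 < 3, A is not diagonalizable.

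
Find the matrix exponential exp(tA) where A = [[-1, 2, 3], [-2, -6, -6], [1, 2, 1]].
e^{tA} = [[(t + 1)*e^{-2*t}, 2*t*e^{-2*t}, 3*t*e^{-2*t}], [-2*t*e^{-2*t}, (1 - 4*t)*e^{-2*t}, -6*t*e^{-2*t}], [t*e^{-2*t}, 2*t*e^{-2*t}, (3*t + 1)*e^{-2*t}]]

A has Jordan form J = [[-2, 1, 0], [0, -2, 0], [0, 0, -2]] with A = PJP^{-1}, so e^{tA} = P e^{tJ} P^{-1}.

For a Jordan block J_k(λ), e^{tJ_k(λ)} = e^{λt} · (I + tN + t^2 N^2/2! + ... + t^{k-1} N^{k-1}/(k-1)!) where N is the nilpotent superdiagonal part.

Assembling the blocks and conjugating back gives the entries of e^{tA} as shown above.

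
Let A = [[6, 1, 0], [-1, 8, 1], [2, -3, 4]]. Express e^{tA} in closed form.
e^{tA} = [[(2 - t^2)*e^{6*t}/2, t*(t + 1)*e^{6*t}, t^2*e^{6*t}/2], [-t*e^{6*t}, (2*t + 1)*e^{6*t}, t*e^{6*t}], [t*(4 - t)*e^{6*t}/2, t*(t - 3)*e^{6*t}, (t^2 - 4*t + 2)*e^{6*t}/2]]

A has Jordan form J = [[6, 1, 0], [0, 6, 1], [0, 0, 6]] with A = PJP^{-1}, so e^{tA} = P e^{tJ} P^{-1}.

For a Jordan block J_k(λ), e^{tJ_k(λ)} = e^{λt} · (I + tN + t^2 N^2/2! + ... + t^{k-1} N^{k-1}/(k-1)!) where N is the nilpotent superdiagonal part.

Assembling the blocks and conjugating back gives the entries of e^{tA} as shown above.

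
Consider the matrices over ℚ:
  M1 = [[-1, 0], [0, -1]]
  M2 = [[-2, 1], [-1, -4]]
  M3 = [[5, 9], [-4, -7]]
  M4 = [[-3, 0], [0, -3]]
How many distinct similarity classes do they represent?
4 classes: {M1}, {M2}, {M3}, {M4}

Characteristic polynomials: χ_{M1} = (x + 1)^2, χ_{M2} = (x + 3)^2, χ_{M3} = (x + 1)^2, χ_{M4} = (x + 3)^2.

{M1}: invariant factors x + 1, x + 1.

{M2}: invariant factors (x + 3)^2.

{M3}: invariant factors (x + 1)^2.

{M4}: invariant factors x + 3, x + 3.

Matrices are similar if and only if their invariant-factor lists agree; the partition into similarity classes is {M1}, {M2}, {M3}, {M4}.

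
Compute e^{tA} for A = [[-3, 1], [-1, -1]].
A has Jordan form J = [[-2, 1], [0, -2]] with A = PJP^{-1}, so e^{tA} = P e^{tJ} P^{-1}.

For a Jordan block J_k(λ), e^{tJ_k(λ)} = e^{λt} · (I + tN + t^2 N^2/2! + ... + t^{k-1} N^{k-1}/(k-1)!) where N is the nilpotent superdiagonal part.

Assembling the blocks and conjugating back gives the entries of e^{tA} as shown above.

e^{tA} = [[(1 - t)*e^{-2*t}, t*e^{-2*t}], [-t*e^{-2*t}, (t + 1)*e^{-2*t}]]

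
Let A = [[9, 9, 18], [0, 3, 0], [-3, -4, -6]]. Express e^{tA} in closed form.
A has Jordan form J = [[0, 0, 0], [0, 3, 1], [0, 0, 3]] with A = PJP^{-1}, so e^{tA} = P e^{tJ} P^{-1}.

For a Jordan block J_k(λ), e^{tJ_k(λ)} = e^{λt} · (I + tN + t^2 N^2/2! + ... + t^{k-1} N^{k-1}/(k-1)!) where N is the nilpotent superdiagonal part.

Assembling the blocks and conjugating back gives the entries of e^{tA} as shown above.

e^{tA} = [[3*e^{3*t} - 2, 3*t*e^{3*t} + 2*e^{3*t} - 2, 6*e^{3*t} - 6], [0, e^{3*t}, 0], [1 - e^{3*t}, -t*e^{3*t} - e^{3*t} + 1, 3 - 2*e^{3*t}]]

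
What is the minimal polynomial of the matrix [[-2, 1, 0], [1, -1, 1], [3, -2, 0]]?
The characteristic polynomial factors as (x + 1)^3. The minimal polynomial is ∏(x - λ)^{k_λ} where k_λ is the size of the largest Jordan block at λ.

For λ = -1: rank(A + I) = 2, and the largest Jordan block has size 3 (the smallest k with rank((A + I)^k) = rank((A + I)^(k+1))).

So m_A(x) = (x + 1)^3.

m_A(x) = (x + 1)^3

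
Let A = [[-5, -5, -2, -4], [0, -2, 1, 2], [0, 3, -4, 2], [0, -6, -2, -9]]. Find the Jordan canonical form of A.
The characteristic polynomial is det(xI - A) = (x + 5)^4, so the eigenvalues are -5 (algebraic multiplicity 4).

For λ = -5: rank(A + 5I) = 2, rank((A + 5I)^2) = 1, rank((A + 5I)^3) = 0. The eigenspace has dimension 4 - 2 = 2, so there are 2 Jordan blocks; the rank sequence gives block sizes [3, 1].

Assembling the blocks gives the Jordan form J above.

J = [[-5, 1, 0, 0], [0, -5, 1, 0], [0, 0, -5, 0], [0, 0, 0, -5]]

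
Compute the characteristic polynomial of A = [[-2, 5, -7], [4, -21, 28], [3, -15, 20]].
χ_A(x) = (x + 1)^3

xI - A = [[x + 2, -5, 7], [-4, x + 21, -28], [-3, 15, x - 20]].

Expanding det(xI - A) along the first row:
det(xI - A) = + (x + 2)·det([[x + 21, -28], [15, x - 20]]) - (-5)·det([[-4, -28], [-3, x - 20]]) + (7)·det([[-4, x + 21], [-3, 15]]).

Evaluating gives χ_A(x) = x^3 + 3x^2 + 3x + 1 = (x + 1)^3.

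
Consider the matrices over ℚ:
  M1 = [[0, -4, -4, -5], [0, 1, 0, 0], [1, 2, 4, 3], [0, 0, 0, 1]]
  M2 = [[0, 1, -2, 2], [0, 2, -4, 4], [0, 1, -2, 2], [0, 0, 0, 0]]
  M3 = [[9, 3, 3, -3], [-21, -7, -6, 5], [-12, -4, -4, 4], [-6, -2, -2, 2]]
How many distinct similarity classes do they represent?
Characteristic polynomials: χ_{M1} = (x - 2)^2(x - 1)^2, χ_{M2} = x^4, χ_{M3} = x^4.

{M1}: invariant factors x - 1, (x - 2)^2(x - 1).

{M2}: invariant factors x, x, x^2.

{M3}: invariant factors x, x^3.

Matrices are similar if and only if their invariant-factor lists agree; the partition into similarity classes is {M1}, {M2}, {M3}.

3 classes: {M1}, {M2}, {M3}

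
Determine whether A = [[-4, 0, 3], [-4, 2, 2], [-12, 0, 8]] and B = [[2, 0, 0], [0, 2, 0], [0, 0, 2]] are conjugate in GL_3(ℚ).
No.

Both have characteristic polynomial (x - 2)^3, but the minimal polynomial of A is (x - 2)^2 while the minimal polynomial of B is x - 2. The minimal polynomial is a similarity invariant, so A and B are not similar.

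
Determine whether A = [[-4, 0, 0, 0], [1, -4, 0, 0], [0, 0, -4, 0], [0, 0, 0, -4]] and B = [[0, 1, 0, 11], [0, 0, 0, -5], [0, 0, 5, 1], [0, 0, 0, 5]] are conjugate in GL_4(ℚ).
No.

trace(A) = -16 but trace(B) = 10. The trace is a similarity invariant, so A and B are not similar.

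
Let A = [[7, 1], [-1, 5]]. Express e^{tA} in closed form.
A has Jordan form J = [[6, 1], [0, 6]] with A = PJP^{-1}, so e^{tA} = P e^{tJ} P^{-1}.

For a Jordan block J_k(λ), e^{tJ_k(λ)} = e^{λt} · (I + tN + t^2 N^2/2! + ... + t^{k-1} N^{k-1}/(k-1)!) where N is the nilpotent superdiagonal part.

Assembling the blocks and conjugating back gives the entries of e^{tA} as shown above.

e^{tA} = [[(t + 1)*e^{6*t}, t*e^{6*t}], [-t*e^{6*t}, (1 - t)*e^{6*t}]]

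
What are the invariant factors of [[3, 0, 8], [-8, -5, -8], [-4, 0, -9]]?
x + 5, (x + 1)(x + 5)

The Jordan structure of A has elementary divisors (x + 5), (x + 5), (x + 1). Arranging the block sizes at each eigenvalue in decreasing order and taking row products gives the invariant factors.

Invariant factors (smallest first, each dividing the next): x + 5, (x + 1)(x + 5).

Check: the last factor (x + 1)(x + 5) is the minimal polynomial, and the product (x + 1)(x + 5)^2 is the characteristic polynomial.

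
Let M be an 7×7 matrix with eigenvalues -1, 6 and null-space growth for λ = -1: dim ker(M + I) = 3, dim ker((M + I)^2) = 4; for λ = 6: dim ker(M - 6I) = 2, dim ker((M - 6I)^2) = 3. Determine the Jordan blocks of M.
Jordan blocks: (-1, 2), (-1, 1), (-1, 1), (6, 2), (6, 1)

λ = -1: successive nullity increments [3, 1] count blocks of size ≥ k; block sizes are [2, 1, 1].
λ = 6: successive nullity increments [2, 1] count blocks of size ≥ k; block sizes are [2, 1].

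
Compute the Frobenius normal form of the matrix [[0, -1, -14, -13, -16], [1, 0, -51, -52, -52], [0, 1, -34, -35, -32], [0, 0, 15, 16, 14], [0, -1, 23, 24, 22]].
R = [[0, 0, 0, 0, -48], [1, 0, 0, 0, -52], [0, 1, 0, 0, -8], [0, 0, 1, 0, 15], [0, 0, 0, 1, 4]]

The invariant factors of A (the non-unit diagonal entries of the Smith normal form of xI - A over ℚ[x]) are (x - 6)(x + 2)(x^3 - 3x - 4), each dividing the next. The characteristic polynomial is their product, (x - 6)(x + 2)(x^3 - 3x - 4).

The rational canonical form is the block-diagonal matrix of companion matrices C(f_i):
R = [[0, 0, 0, 0, -48], [1, 0, 0, 0, -52], [0, 1, 0, 0, -8], [0, 0, 1, 0, 15], [0, 0, 0, 1, 4]].

Note the characteristic polynomial does not split into linear factors over ℚ, so A has no Jordan form over ℚ; the rational canonical form exists over any field.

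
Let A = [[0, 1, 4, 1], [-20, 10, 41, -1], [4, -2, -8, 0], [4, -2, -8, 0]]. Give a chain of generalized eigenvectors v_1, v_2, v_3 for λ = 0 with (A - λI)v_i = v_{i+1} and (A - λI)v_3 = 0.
v_1 = [[0, -4, 1, 0]]^T, v_2 = [[0, 1, 0, 0]]^T, v_3 = [[1, 10, -2, -2]]^T

We seek v_1 ∈ ker(A^3) \ ker(A^2), then set v_{i+1} = A v_i.

One such chain is v_1 = [[0, -4, 1, 0]]^T, v_2 = [[0, 1, 0, 0]]^T, v_3 = [[1, 10, -2, -2]]^T. Check: A v_3 = [[0, 0, 0, 0]]^T = 0.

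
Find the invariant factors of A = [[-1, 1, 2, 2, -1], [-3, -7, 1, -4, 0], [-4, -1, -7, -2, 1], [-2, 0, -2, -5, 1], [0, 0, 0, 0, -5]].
(x + 5)^2, (x + 5)^3

The Jordan structure of A has elementary divisors (x + 5)^3, (x + 5)^2. Arranging the block sizes at each eigenvalue in decreasing order and taking row products gives the invariant factors.

Invariant factors (smallest first, each dividing the next): (x + 5)^2, (x + 5)^3.

Check: the last factor (x + 5)^3 is the minimal polynomial, and the product (x + 5)^5 is the characteristic polynomial.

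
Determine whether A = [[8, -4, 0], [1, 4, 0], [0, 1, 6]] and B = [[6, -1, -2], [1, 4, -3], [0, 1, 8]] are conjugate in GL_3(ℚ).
Yes.

Two matrices over a field are similar if and only if they have the same invariant factors.

Both A and B have characteristic polynomial (x - 6)^3 and minimal polynomial (x - 6)^3. Computing further, both have invariant factors (x - 6)^3. Hence A and B are similar.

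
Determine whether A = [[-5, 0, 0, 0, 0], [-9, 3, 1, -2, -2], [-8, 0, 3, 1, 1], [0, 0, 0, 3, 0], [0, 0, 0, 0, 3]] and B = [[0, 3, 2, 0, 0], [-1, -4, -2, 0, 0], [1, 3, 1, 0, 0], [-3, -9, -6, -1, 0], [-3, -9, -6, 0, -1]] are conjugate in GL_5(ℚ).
No.

trace(A) = 7 but trace(B) = -5. The trace is a similarity invariant, so A and B are not similar.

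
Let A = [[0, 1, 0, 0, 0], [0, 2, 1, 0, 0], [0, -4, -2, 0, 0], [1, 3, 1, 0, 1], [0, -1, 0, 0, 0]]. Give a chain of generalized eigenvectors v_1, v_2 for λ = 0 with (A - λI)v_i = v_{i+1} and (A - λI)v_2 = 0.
We seek v_1 ∈ ker(A^2) \ ker(A), then set v_{i+1} = A v_i.

One such chain is v_1 = [[0, 0, 0, 0, 1]]^T, v_2 = [[0, 0, 0, 1, 0]]^T. Check: A v_2 = [[0, 0, 0, 0, 0]]^T = 0.

v_1 = [[0, 0, 0, 0, 1]]^T, v_2 = [[0, 0, 0, 1, 0]]^T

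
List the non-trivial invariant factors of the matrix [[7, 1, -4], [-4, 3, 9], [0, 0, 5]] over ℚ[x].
The Jordan structure of A has elementary divisors (x - 5)^3. Arranging the block sizes at each eigenvalue in decreasing order and taking row products gives the invariant factors.

Invariant factors (smallest first, each dividing the next): (x - 5)^3.

Check: the last factor (x - 5)^3 is the minimal polynomial, and the product (x - 5)^3 is the characteristic polynomial.

(x - 5)^3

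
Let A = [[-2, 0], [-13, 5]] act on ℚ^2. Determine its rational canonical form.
The invariant factors of A (the non-unit diagonal entries of the Smith normal form of xI - A over ℚ[x]) are (x - 5)(x + 2), each dividing the next. The characteristic polynomial is their product, (x - 5)(x + 2).

The rational canonical form is the block-diagonal matrix of companion matrices C(f_i):
R = [[0, 10], [1, 3]].

R = [[0, 10], [1, 3]]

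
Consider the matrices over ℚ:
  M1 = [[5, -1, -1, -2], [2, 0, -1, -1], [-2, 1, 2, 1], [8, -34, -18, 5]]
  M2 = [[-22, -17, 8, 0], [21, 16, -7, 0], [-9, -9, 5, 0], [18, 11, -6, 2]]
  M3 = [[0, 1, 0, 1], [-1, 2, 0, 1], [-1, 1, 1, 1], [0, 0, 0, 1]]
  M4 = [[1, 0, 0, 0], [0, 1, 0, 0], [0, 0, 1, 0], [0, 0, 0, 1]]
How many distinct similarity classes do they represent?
4 classes: {M1}, {M2}, {M3}, {M4}

Characteristic polynomials: χ_{M1} = (x - 5)^2(x - 1)^2, χ_{M2} = (x - 2)^3(x + 5), χ_{M3} = (x - 1)^4, χ_{M4} = (x - 1)^4.

{M1}: invariant factors (x - 5)^2(x - 1)^2.

{M2}: invariant factors x - 2, (x - 2)^2(x + 5).

{M3}: invariant factors x - 1, x - 1, (x - 1)^2.

{M4}: invariant factors x - 1, x - 1, x - 1, x - 1.

Matrices are similar if and only if their invariant-factor lists agree; the partition into similarity classes is {M1}, {M2}, {M3}, {M4}.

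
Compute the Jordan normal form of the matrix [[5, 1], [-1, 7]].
J = [[6, 1], [0, 6]]

The characteristic polynomial is det(xI - A) = (x - 6)^2, so the eigenvalues are 6 (algebraic multiplicity 2).

For λ = 6: rank(A - 6I) = 1, rank((A - 6I)^2) = 0. The eigenspace has dimension 2 - 1 = 1, so there is 1 Jordan block; the rank sequence gives block sizes [2].

Assembling the blocks gives the Jordan form J above.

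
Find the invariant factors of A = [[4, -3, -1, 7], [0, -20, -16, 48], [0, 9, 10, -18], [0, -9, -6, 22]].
(x - 4)^2, (x - 4)^2

The Jordan structure of A has elementary divisors (x - 4)^2, (x - 4)^2. Arranging the block sizes at each eigenvalue in decreasing order and taking row products gives the invariant factors.

Invariant factors (smallest first, each dividing the next): (x - 4)^2, (x - 4)^2.

Check: the last factor (x - 4)^2 is the minimal polynomial, and the product (x - 4)^4 is the characteristic polynomial.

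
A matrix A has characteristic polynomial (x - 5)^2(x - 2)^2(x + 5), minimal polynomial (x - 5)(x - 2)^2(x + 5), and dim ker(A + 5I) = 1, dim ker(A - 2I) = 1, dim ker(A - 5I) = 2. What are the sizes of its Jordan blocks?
Jordan blocks: (-5, 1), (2, 2), (5, 1), (5, 1)

λ = -5: algebraic multiplicity 1 (exponent in χ_A), largest block size 1 (exponent in m_A), 1 block (geometric multiplicity). This forces block sizes [1].
λ = 2: algebraic multiplicity 2 (exponent in χ_A), largest block size 2 (exponent in m_A), 1 block (geometric multiplicity). This forces block sizes [2].
λ = 5: algebraic multiplicity 2 (exponent in χ_A), largest block size 1 (exponent in m_A), 2 blocks (geometric multiplicity). These force block sizes [1, 1].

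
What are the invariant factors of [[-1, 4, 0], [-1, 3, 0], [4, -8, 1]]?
The Jordan structure of A has elementary divisors (x - 1)^2, (x - 1). Arranging the block sizes at each eigenvalue in decreasing order and taking row products gives the invariant factors.

Invariant factors (smallest first, each dividing the next): x - 1, (x - 1)^2.

Check: the last factor (x - 1)^2 is the minimal polynomial, and the product (x - 1)^3 is the characteristic polynomial.

x - 1, (x - 1)^2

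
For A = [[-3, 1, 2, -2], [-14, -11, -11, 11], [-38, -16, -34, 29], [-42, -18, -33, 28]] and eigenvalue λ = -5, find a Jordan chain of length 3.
We seek v_1 ∈ ker((A + 5I)^3) \ ker((A + 5I)^2), then set v_{i+1} = (A + 5I) v_i.

One such chain is v_1 = [[0, -3, -8, -9]]^T, v_2 = [[-1, 7, 19, 21]]^T, v_3 = [[1, -6, -16, -18]]^T. Check: (A + 5I) v_3 = [[0, 0, 0, 0]]^T = 0.

v_1 = [[0, -3, -8, -9]]^T, v_2 = [[-1, 7, 19, 21]]^T, v_3 = [[1, -6, -16, -18]]^T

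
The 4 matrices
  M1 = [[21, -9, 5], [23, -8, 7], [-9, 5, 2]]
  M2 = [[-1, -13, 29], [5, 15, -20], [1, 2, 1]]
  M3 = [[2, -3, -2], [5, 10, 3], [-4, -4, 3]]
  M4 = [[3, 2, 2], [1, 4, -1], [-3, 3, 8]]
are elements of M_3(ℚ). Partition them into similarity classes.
2 classes: {M1, M2, M3}, {M4}

Characteristic polynomials: χ_{M1} = (x - 5)^3, χ_{M2} = (x - 5)^3, χ_{M3} = (x - 5)^3, χ_{M4} = (x - 5)^3.

{M1, M2, M3}: invariant factors (x - 5)^3.

{M4}: invariant factors x - 5, (x - 5)^2.

Matrices are similar if and only if their invariant-factor lists agree; the partition into similarity classes is {M1, M2, M3}, {M4}.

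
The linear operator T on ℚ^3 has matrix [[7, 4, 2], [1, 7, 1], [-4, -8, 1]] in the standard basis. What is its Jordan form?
J = [[5, 1, 0], [0, 5, 0], [0, 0, 5]]

The characteristic polynomial is det(xI - A) = (x - 5)^3, so the eigenvalues are 5 (algebraic multiplicity 3).

For λ = 5: rank(A - 5I) = 1, rank((A - 5I)^2) = 0. The eigenspace has dimension 3 - 1 = 2, so there are 2 Jordan blocks; the rank sequence gives block sizes [2, 1].

Assembling the blocks gives the Jordan form J above.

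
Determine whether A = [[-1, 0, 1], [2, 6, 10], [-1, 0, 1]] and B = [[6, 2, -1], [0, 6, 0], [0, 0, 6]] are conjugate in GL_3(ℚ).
No.

trace(A) = 6 but trace(B) = 18. The trace is a similarity invariant, so A and B are not similar.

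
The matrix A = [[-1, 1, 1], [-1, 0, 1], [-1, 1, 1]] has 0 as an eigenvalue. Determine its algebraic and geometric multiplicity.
algebraic multiplicity 3, geometric multiplicity 1

The characteristic polynomial is x^3, so the factor x appears with exponent 3: the algebraic multiplicity is 3.

rank(A) = 2, so the eigenspace has dimension 3 - 2 = 1: the geometric multiplicity is 1.

Since 1 < 3, A is not diagonalizable.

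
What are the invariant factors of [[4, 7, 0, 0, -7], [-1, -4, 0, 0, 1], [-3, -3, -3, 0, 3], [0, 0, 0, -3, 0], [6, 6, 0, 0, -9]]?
The Jordan structure of A has elementary divisors (x + 3)^2, (x + 3), (x + 3), (x + 3). Arranging the block sizes at each eigenvalue in decreasing order and taking row products gives the invariant factors.

Invariant factors (smallest first, each dividing the next): x + 3, x + 3, x + 3, (x + 3)^2.

Check: the last factor (x + 3)^2 is the minimal polynomial, and the product (x + 3)^5 is the characteristic polynomial.

x + 3, x + 3, x + 3, (x + 3)^2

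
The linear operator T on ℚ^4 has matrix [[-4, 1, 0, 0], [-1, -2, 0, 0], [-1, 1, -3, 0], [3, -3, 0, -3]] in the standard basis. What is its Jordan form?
The characteristic polynomial is det(xI - A) = (x + 3)^4, so the eigenvalues are -3 (algebraic multiplicity 4).

For λ = -3: rank(A + 3I) = 1, rank((A + 3I)^2) = 0. The eigenspace has dimension 4 - 1 = 3, so there are 3 Jordan blocks; the rank sequence gives block sizes [2, 1, 1].

Assembling the blocks gives the Jordan form J above.

J = [[-3, 1, 0, 0], [0, -3, 0, 0], [0, 0, -3, 0], [0, 0, 0, -3]]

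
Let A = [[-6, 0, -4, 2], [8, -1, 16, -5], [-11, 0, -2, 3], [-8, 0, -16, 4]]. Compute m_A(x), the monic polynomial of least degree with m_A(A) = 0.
m_A(x) = x^2(x + 1)(x + 4)

The characteristic polynomial factors as x^2(x + 1)(x + 4). The minimal polynomial is ∏(x - λ)^{k_λ} where k_λ is the size of the largest Jordan block at λ.

For λ = -4: rank(A + 4I) = 3, and the largest Jordan block has size 1 (the smallest k with rank((A + 4I)^k) = rank((A + 4I)^(k+1))).
For λ = -1: rank(A + I) = 3, and the largest Jordan block has size 1 (the smallest k with rank((A + I)^k) = rank((A + I)^(k+1))).
For λ = 0: rank(A) = 3, and the largest Jordan block has size 2 (the smallest k with rank(A^k) = rank(A^(k+1))).

So m_A(x) = x^2(x + 1)(x + 4).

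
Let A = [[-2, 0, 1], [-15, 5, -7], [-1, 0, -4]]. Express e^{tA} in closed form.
A has Jordan form J = [[-3, 1, 0], [0, -3, 0], [0, 0, 5]] with A = PJP^{-1}, so e^{tA} = P e^{tJ} P^{-1}.

For a Jordan block J_k(λ), e^{tJ_k(λ)} = e^{λt} · (I + tN + t^2 N^2/2! + ... + t^{k-1} N^{k-1}/(k-1)!) where N is the nilpotent superdiagonal part.

Assembling the blocks and conjugating back gives the entries of e^{tA} as shown above.

e^{tA} = [[(t + 1)*e^{-3*t}, 0, t*e^{-3*t}], [(t - 2*e^{8*t} + 2)*e^{-3*t}, e^{5*t}, (t - e^{8*t} + 1)*e^{-3*t}], [-t*e^{-3*t}, 0, (1 - t)*e^{-3*t}]]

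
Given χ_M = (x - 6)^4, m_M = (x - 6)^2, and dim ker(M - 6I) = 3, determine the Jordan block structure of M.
Jordan blocks: (6, 2), (6, 1), (6, 1)

λ = 6: algebraic multiplicity 4 (exponent in χ_M), largest block size 2 (exponent in m_M), 3 blocks (geometric multiplicity). These force block sizes [2, 1, 1].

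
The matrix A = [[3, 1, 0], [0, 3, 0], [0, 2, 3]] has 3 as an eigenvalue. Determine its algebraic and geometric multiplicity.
algebraic multiplicity 3, geometric multiplicity 2

The characteristic polynomial is (x - 3)^3, so the factor x - 3 appears with exponent 3: the algebraic multiplicity is 3.

rank(A - 3I) = 1, so the eigenspace has dimension 3 - 1 = 2: the geometric multiplicity is 2.

Since 2 < 3, A is not diagonalizable.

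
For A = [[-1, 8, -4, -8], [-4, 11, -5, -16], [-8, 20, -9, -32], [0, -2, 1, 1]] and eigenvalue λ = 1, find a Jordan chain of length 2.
v_1 = [[-8, -6, -11, 2]]^T, v_2 = [[-4, -5, -10, 1]]^T

We seek v_1 ∈ ker((A - I)^2) \ ker(A - I), then set v_{i+1} = (A - I) v_i.

One such chain is v_1 = [[-8, -6, -11, 2]]^T, v_2 = [[-4, -5, -10, 1]]^T. Check: (A - I) v_2 = [[0, 0, 0, 0]]^T = 0.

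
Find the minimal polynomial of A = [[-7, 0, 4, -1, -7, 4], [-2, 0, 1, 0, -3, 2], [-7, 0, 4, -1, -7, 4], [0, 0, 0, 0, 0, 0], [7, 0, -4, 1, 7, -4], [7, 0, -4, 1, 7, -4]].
m_A(x) = x^2

The characteristic polynomial factors as x^6. The minimal polynomial is ∏(x - λ)^{k_λ} where k_λ is the size of the largest Jordan block at λ.

For λ = 0: rank(A) = 2, and the largest Jordan block has size 2 (the smallest k with rank(A^k) = rank(A^(k+1))).

So m_A(x) = x^2.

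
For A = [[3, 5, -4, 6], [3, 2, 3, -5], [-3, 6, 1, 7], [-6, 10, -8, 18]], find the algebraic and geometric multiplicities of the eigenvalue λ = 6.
algebraic multiplicity 4, geometric multiplicity 2

The characteristic polynomial is (x - 6)^4, so the factor x - 6 appears with exponent 4: the algebraic multiplicity is 4.

rank(A - 6I) = 2, so the eigenspace has dimension 4 - 2 = 2: the geometric multiplicity is 2.

Since 2 < 4, A is not diagonalizable.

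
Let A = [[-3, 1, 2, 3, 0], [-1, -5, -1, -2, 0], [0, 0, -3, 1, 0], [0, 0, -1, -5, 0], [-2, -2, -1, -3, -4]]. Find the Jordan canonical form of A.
J = [[-4, 1, 0, 0, 0], [0, -4, 0, 0, 0], [0, 0, -4, 1, 0], [0, 0, 0, -4, 0], [0, 0, 0, 0, -4]]

The characteristic polynomial is det(xI - A) = (x + 4)^5, so the eigenvalues are -4 (algebraic multiplicity 5).

For λ = -4: rank(A + 4I) = 2, rank((A + 4I)^2) = 0. The eigenspace has dimension 5 - 2 = 3, so there are 3 Jordan blocks; the rank sequence gives block sizes [2, 2, 1].

Assembling the blocks gives the Jordan form J above.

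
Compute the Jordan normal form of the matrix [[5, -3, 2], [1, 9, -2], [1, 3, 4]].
J = [[6, 1, 0], [0, 6, 0], [0, 0, 6]]

The characteristic polynomial is det(xI - A) = (x - 6)^3, so the eigenvalues are 6 (algebraic multiplicity 3).

For λ = 6: rank(A - 6I) = 1, rank((A - 6I)^2) = 0. The eigenspace has dimension 3 - 1 = 2, so there are 2 Jordan blocks; the rank sequence gives block sizes [2, 1].

Assembling the blocks gives the Jordan form J above.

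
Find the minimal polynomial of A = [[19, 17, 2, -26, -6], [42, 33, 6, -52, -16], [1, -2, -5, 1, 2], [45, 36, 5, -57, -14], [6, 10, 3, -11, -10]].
m_A(x) = (x + 2)(x + 4)^2(x + 5)^2

The characteristic polynomial factors as (x + 2)(x + 4)^2(x + 5)^2. The minimal polynomial is ∏(x - λ)^{k_λ} where k_λ is the size of the largest Jordan block at λ.

For λ = -5: rank(A + 5I) = 4, and the largest Jordan block has size 2 (the smallest k with rank((A + 5I)^k) = rank((A + 5I)^(k+1))).
For λ = -4: rank(A + 4I) = 4, and the largest Jordan block has size 2 (the smallest k with rank((A + 4I)^k) = rank((A + 4I)^(k+1))).
For λ = -2: rank(A + 2I) = 4, and the largest Jordan block has size 1 (the smallest k with rank((A + 2I)^k) = rank((A + 2I)^(k+1))).

So m_A(x) = (x + 2)(x + 4)^2(x + 5)^2.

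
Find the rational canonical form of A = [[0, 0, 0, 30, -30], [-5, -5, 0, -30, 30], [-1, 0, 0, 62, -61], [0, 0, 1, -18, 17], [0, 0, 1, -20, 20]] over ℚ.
The invariant factors of A (the non-unit diagonal entries of the Smith normal form of xI - A over ℚ[x]) are x + 5, (x - 3)(x + 5)(x^2 - 4x + 2), each dividing the next. The characteristic polynomial is their product, (x - 3)(x + 5)^2(x^2 - 4x + 2).

The rational canonical form is the block-diagonal matrix of companion matrices C(f_i):
R = [[-5, 0, 0, 0, 0], [0, 0, 0, 0, 30], [0, 1, 0, 0, -64], [0, 0, 1, 0, 21], [0, 0, 0, 1, 2]].

Note the characteristic polynomial does not split into linear factors over ℚ, so A has no Jordan form over ℚ; the rational canonical form exists over any field.

R = [[-5, 0, 0, 0, 0], [0, 0, 0, 0, 30], [0, 1, 0, 0, -64], [0, 0, 1, 0, 21], [0, 0, 0, 1, 2]]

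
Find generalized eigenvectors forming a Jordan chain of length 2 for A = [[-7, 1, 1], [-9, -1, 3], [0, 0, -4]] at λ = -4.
We seek v_1 ∈ ker((A + 4I)^2) \ ker(A + 4I), then set v_{i+1} = (A + 4I) v_i.

One such chain is v_1 = [[-1, -1, -1]]^T, v_2 = [[1, 3, 0]]^T. Check: (A + 4I) v_2 = [[0, 0, 0]]^T = 0.

v_1 = [[-1, -1, -1]]^T, v_2 = [[1, 3, 0]]^T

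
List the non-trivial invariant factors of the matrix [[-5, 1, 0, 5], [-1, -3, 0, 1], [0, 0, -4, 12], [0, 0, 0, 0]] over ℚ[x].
The Jordan structure of A has elementary divisors (x + 4)^2, (x + 4), x. Arranging the block sizes at each eigenvalue in decreasing order and taking row products gives the invariant factors.

Invariant factors (smallest first, each dividing the next): x + 4, x(x + 4)^2.

Check: the last factor x(x + 4)^2 is the minimal polynomial, and the product x(x + 4)^3 is the characteristic polynomial.

x + 4, x(x + 4)^2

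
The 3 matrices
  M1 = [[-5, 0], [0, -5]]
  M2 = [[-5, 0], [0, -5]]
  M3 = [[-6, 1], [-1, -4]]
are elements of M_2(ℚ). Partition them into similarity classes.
Characteristic polynomials: χ_{M1} = (x + 5)^2, χ_{M2} = (x + 5)^2, χ_{M3} = (x + 5)^2.

{M1, M2}: invariant factors x + 5, x + 5.

{M3}: invariant factors (x + 5)^2.

Matrices are similar if and only if their invariant-factor lists agree; the partition into similarity classes is {M1, M2}, {M3}.

2 classes: {M1, M2}, {M3}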